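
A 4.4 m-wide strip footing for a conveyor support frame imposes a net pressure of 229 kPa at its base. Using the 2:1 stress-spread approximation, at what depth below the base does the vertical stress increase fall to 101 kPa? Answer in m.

z ≈ 5.58 m

2:1 spreading — at depth z the loaded area has grown by z in each plan dimension:
qB/(B+z) = Δσ_z ⇒ z = qB/Δσ_z − B = 229×4.4/101 − 4.4 = 5.576 m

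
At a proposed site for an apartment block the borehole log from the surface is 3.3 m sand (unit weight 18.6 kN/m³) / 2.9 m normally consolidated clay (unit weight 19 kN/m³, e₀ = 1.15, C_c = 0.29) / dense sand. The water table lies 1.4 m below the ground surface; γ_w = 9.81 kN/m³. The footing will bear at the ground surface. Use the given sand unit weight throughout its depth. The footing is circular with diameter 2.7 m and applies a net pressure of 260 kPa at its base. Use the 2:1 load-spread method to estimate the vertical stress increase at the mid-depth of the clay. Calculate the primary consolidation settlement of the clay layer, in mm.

Mid-depth of clay below the ground surface: z = 3.3 + 2.9/2 = 4.75 m.
Total vertical stress at mid-clay: σ_v = 18.6×3.3 + 19×1.45 = 88.93 kPa.
Pore pressure: u = 9.81×(4.75 − 1.4) = 32.864 kPa.
Initial effective stress: σ'_0 = σ_v − u = 88.93 − 32.864 = 56.066 kPa.
Stress increase at mid-clay by the 2:1 spreading method:
Δσ ≈ qD²/(D+z)² = 260×2.7²/(2.7+4.75)² = 34.15 kPa
Final effective stress: σ'_f = σ'_0 + Δσ = 56.066 + 34.15 = 90.216 kPa.
Normally consolidated clay, so the full stress increment lies on the virgin compression line:
S_c = C_c·H/(1+e₀)·log₁₀(σ'_f/σ'_0) = 0.29×2.9/(1+1.15)×log₁₀(90.216/56.066)
    = 0.39116 × 0.20658 = 0.08081 m

S_c ≈ 80.8 mm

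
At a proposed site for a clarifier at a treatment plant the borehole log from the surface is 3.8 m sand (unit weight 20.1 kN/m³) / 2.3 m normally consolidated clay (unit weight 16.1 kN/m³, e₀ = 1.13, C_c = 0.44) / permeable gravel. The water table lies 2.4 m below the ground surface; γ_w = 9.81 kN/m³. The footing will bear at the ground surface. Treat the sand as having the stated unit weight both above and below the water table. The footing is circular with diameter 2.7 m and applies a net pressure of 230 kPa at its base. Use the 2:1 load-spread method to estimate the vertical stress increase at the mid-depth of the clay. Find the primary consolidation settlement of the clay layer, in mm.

Mid-depth of clay below the ground surface: z = 3.8 + 2.3/2 = 4.95 m.
Total vertical stress at mid-clay: σ_v = 20.1×3.8 + 16.1×1.15 = 94.895 kPa.
Pore pressure: u = 9.81×(4.95 − 2.4) = 25.015 kPa.
Initial effective stress: σ'_0 = σ_v − u = 94.895 − 25.015 = 69.88 kPa.
Stress increase at mid-clay by the 2:1 spreading method:
Δσ ≈ qD²/(D+z)² = 230×2.7²/(2.7+4.95)² = 28.651 kPa
Final effective stress: σ'_f = σ'_0 + Δσ = 69.88 + 28.651 = 98.531 kPa.
Normally consolidated clay, so the full stress increment lies on the virgin compression line:
S_c = C_c·H/(1+e₀)·log₁₀(σ'_f/σ'_0) = 0.44×2.3/(1+1.13)×log₁₀(98.531/69.88)
    = 0.47512 × 0.14922 = 0.0709 m

S_c ≈ 70.9 mm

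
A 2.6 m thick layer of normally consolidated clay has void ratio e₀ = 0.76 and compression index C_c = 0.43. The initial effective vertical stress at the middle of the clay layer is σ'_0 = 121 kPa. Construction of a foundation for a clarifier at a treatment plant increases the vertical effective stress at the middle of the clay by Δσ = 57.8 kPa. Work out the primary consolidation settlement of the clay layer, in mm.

Final effective stress: σ'_f = σ'_0 + Δσ = 121 + 57.8 = 178.8 kPa.
Normally consolidated clay, so the full stress increment lies on the virgin compression line:
S_c = C_c·H/(1+e₀)·log₁₀(σ'_f/σ'_0) = 0.43×2.6/(1+0.76)×log₁₀(178.8/121)
    = 0.63523 × 0.16958 = 0.1077 m

S_c ≈ 108 mm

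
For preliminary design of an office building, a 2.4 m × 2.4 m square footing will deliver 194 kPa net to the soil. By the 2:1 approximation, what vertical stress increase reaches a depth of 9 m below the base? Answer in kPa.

Δσ_z ≈ 8.6 kPa

By the 2:1 method the load spreads at 1 horizontal : 2 vertical, so at depth z the loaded area has grown by z in each plan dimension:
Δσ = qBL/((B+z)(L+z)) = 194×2.4×2.4/((2.4+9)(2.4+9)) = 8.5983 kPa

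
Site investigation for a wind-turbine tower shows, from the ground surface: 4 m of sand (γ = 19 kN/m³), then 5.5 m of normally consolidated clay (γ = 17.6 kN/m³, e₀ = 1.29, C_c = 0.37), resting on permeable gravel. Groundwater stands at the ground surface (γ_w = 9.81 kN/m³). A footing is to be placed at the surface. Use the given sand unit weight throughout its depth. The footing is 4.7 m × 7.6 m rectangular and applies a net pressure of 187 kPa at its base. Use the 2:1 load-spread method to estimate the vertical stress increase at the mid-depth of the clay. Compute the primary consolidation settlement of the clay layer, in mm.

S_c ≈ 204 mm

Mid-depth of clay below the ground surface: z = 4 + 5.5/2 = 6.75 m.
Total vertical stress at mid-clay: σ_v = 19×4 + 17.6×2.75 = 124.4 kPa.
Pore pressure: u = 9.81×(6.75 − 0) = 66.218 kPa.
Initial effective stress: σ'_0 = σ_v − u = 124.4 − 66.218 = 58.182 kPa.
Stress increase at mid-clay by the 2:1 spreading method:
Δσ = qBL/((B+z)(L+z)) = 187×4.7×7.6/((4.7+6.75)(7.6+6.75)) = 40.653 kPa
Final effective stress: σ'_f = σ'_0 + Δσ = 58.182 + 40.653 = 98.835 kPa.
Normally consolidated clay, so the full stress increment lies on the virgin compression line:
S_c = C_c·H/(1+e₀)·log₁₀(σ'_f/σ'_0) = 0.37×5.5/(1+1.29)×log₁₀(98.835/58.182)
    = 0.88865 × 0.23012 = 0.2045 m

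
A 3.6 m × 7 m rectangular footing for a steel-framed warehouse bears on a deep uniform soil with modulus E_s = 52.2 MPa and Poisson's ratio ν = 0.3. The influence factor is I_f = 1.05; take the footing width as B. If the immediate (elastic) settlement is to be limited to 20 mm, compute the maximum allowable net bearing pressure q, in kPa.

E_s = 52.2 MPa = 52200 kPa.
S_e = q·B·(1−ν²)/E_s · I_f  ⇒  q = S_e·E_s / (B·(1−ν²)·I_f).
q = 0.02 × 52200 / (3.6 × 0.91 × 1.05) = 303.5 kPa

q ≈ 304 kPa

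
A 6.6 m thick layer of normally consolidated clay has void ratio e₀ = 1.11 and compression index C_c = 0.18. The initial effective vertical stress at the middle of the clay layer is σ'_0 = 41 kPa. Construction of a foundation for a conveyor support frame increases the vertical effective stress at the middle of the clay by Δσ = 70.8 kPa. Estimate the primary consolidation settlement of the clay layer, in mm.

S_c ≈ 245 mm

Final effective stress: σ'_f = σ'_0 + Δσ = 41 + 70.8 = 111.8 kPa.
Normally consolidated clay, so the full stress increment lies on the virgin compression line:
S_c = C_c·H/(1+e₀)·log₁₀(σ'_f/σ'_0) = 0.18×6.6/(1+1.11)×log₁₀(111.8/41)
    = 0.56303 × 0.43566 = 0.2453 m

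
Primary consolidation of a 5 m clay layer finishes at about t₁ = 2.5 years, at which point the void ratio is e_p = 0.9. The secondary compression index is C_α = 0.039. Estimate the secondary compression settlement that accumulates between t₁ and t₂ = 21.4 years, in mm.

Secondary compression: S_s = C_α·H/(1+e_p)·log₁₀(t₂/t₁)
S_s = 0.039×5/(1+0.9)×log₁₀(21.4/2.5)
    = 0.1026 × 0.9325 = 0.0957 m

S_s ≈ 95.7 mm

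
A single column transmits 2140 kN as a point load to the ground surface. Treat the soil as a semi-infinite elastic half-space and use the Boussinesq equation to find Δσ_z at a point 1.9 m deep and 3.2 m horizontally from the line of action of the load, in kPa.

Boussinesq vertical stress below a point load on an elastic half-space:
Δσ_z = 3P/(2πz²) · [1 + (r/z)²]^(−5/2)
r/z = 3.2/1.9 = 1.6842; [1+(r/z)²]^(−5/2) = 0.034685.
Δσ_z = 3×2140/(2π×1.9²) × 0.034685 = 283.04 × 0.034685 = 9.817 kPa

Δσ_z ≈ 9.82 kPa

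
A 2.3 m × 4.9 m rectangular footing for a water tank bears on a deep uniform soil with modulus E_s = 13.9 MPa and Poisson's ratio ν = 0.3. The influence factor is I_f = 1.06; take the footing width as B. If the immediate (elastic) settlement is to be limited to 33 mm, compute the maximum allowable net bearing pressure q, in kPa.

E_s = 13.9 MPa = 13900 kPa.
S_e = q·B·(1−ν²)/E_s · I_f  ⇒  q = S_e·E_s / (B·(1−ν²)·I_f).
q = 0.033 × 13900 / (2.3 × 0.91 × 1.06) = 206.8 kPa

q ≈ 207 kPa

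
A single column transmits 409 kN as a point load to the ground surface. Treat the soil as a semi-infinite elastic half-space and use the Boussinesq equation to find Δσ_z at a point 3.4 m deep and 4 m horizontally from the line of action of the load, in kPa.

Boussinesq vertical stress below a point load on an elastic half-space:
Δσ_z = 3P/(2πz²) · [1 + (r/z)²]^(−5/2)
r/z = 4/3.4 = 1.1765; [1+(r/z)²]^(−5/2) = 0.11395.
Δσ_z = 3×409/(2π×3.4²) × 0.11395 = 16.893 × 0.11395 = 1.925 kPa

Δσ_z ≈ 1.92 kPa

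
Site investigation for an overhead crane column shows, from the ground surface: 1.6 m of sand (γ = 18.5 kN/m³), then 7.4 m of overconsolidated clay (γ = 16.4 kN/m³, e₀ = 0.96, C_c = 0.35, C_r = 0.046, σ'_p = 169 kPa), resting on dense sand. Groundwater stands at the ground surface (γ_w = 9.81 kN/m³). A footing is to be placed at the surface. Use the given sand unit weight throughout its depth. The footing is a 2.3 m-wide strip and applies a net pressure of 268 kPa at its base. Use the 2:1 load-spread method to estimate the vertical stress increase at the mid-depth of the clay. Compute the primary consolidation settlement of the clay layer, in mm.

S_c ≈ 85.8 mm

Mid-depth of clay below the ground surface: z = 1.6 + 7.4/2 = 5.3 m.
Total vertical stress at mid-clay: σ_v = 18.5×1.6 + 16.4×3.7 = 90.28 kPa.
Pore pressure: u = 9.81×(5.3 − 0) = 51.993 kPa.
Initial effective stress: σ'_0 = σ_v − u = 90.28 − 51.993 = 38.287 kPa.
Stress increase at mid-clay by the 2:1 spreading method:
Δσ = qB/(B+z) = 268×2.3/(2.3+5.3) = 81.105 kPa
Final effective stress: σ'_f = 38.287 + 81.105 = 119.39 kPa.
σ'_f = 119.39 ≤ σ'_p = 169 kPa, so the clay remains overconsolidated and only the recompression index applies:
S_c = C_r·H/(1+e₀)·log₁₀(σ'_f/σ'_0) = 0.046×7.4/1.96×log₁₀(119.39/38.287)
    = 0.17367 × 0.49392 = 0.08578 m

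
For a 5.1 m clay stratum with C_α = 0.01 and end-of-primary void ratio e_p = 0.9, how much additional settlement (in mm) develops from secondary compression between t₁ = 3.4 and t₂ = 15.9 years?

S_s ≈ 18 mm

Secondary compression: S_s = C_α·H/(1+e_p)·log₁₀(t₂/t₁)
S_s = 0.01×5.1/(1+0.9)×log₁₀(15.9/3.4)
    = 0.02684 × 0.6699 = 0.01798 m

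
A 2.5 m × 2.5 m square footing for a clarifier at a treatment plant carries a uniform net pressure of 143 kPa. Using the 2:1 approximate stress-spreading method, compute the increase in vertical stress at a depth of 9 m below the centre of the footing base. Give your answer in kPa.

Δσ_z ≈ 6.76 kPa

By the 2:1 method the load spreads at 1 horizontal : 2 vertical, so at depth z the loaded area has grown by z in each plan dimension:
Δσ = qBL/((B+z)(L+z)) = 143×2.5×2.5/((2.5+9)(2.5+9)) = 6.758 kPa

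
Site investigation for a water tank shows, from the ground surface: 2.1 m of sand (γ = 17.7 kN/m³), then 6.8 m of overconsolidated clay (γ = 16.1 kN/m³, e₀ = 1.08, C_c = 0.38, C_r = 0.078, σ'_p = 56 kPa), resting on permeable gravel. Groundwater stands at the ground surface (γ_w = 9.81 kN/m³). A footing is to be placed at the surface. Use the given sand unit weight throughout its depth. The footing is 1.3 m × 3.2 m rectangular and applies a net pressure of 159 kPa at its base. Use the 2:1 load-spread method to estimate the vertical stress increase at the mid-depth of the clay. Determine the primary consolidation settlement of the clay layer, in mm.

Mid-depth of clay below the ground surface: z = 2.1 + 6.8/2 = 5.5 m.
Total vertical stress at mid-clay: σ_v = 17.7×2.1 + 16.1×3.4 = 91.91 kPa.
Pore pressure: u = 9.81×(5.5 − 0) = 53.955 kPa.
Initial effective stress: σ'_0 = σ_v − u = 91.91 − 53.955 = 37.955 kPa.
Stress increase at mid-clay by the 2:1 spreading method:
Δσ = qBL/((B+z)(L+z)) = 159×1.3×3.2/((1.3+5.5)(3.2+5.5)) = 11.181 kPa
Final effective stress: σ'_f = 37.955 + 11.181 = 49.136 kPa.
σ'_f = 49.136 ≤ σ'_p = 56 kPa, so the clay remains overconsolidated and only the recompression index applies:
S_c = C_r·H/(1+e₀)·log₁₀(σ'_f/σ'_0) = 0.078×6.8/2.08×log₁₀(49.136/37.955)
    = 0.255 × 0.11213 = 0.02859 m

S_c ≈ 28.6 mm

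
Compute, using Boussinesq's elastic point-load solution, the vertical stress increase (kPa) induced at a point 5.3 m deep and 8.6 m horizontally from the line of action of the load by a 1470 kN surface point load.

Boussinesq vertical stress below a point load on an elastic half-space:
Δσ_z = 3P/(2πz²) · [1 + (r/z)²]^(−5/2)
r/z = 8.6/5.3 = 1.6226; [1+(r/z)²]^(−5/2) = 0.039751.
Δσ_z = 3×1470/(2π×5.3²) × 0.039751 = 24.987 × 0.039751 = 0.9933 kPa

Δσ_z ≈ 0.993 kPa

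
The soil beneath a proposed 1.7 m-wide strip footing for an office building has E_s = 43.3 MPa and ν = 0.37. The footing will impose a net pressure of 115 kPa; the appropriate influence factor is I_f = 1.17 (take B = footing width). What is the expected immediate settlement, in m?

S_e ≈ 0.00456 m

Immediate (elastic) settlement: S_e = q·B·(1−ν²)/E_s · I_f.
E_s = 43.3 MPa = 43300 kPa.
S_e = 115 × 1.7 × (1 − 0.37²) / 43300 × 1.17
    = 115 × 1.7 × 0.8631 / 43300 × 1.17
    = 0.004559 m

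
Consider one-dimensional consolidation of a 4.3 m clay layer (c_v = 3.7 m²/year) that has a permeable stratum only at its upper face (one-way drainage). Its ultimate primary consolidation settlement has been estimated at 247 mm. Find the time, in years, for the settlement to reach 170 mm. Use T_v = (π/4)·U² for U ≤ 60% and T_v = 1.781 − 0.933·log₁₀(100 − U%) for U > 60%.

Drainage path length: H_d = H = 4.3 m (single drainage).
U = S(t)/S_ult = 170/247 = 0.6883.
U > 60%: T_v = 1.781 − 0.933·log₁₀(100 − 68.826) = 0.38729.
t = T_v·H_d²/c_v = 0.38729×4.3²/3.7 = 1.935 years.

t ≈ 1.94 years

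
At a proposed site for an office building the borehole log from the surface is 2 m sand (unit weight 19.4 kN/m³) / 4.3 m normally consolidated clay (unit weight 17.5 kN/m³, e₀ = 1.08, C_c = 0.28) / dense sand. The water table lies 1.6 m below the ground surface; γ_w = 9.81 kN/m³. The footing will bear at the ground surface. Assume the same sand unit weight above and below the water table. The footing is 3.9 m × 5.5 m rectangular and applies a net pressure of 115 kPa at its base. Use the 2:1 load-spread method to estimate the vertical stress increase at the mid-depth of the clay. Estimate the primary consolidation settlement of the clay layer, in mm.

Mid-depth of clay below the ground surface: z = 2 + 4.3/2 = 4.15 m.
Total vertical stress at mid-clay: σ_v = 19.4×2 + 17.5×2.15 = 76.425 kPa.
Pore pressure: u = 9.81×(4.15 − 1.6) = 25.015 kPa.
Initial effective stress: σ'_0 = σ_v − u = 76.425 − 25.015 = 51.41 kPa.
Stress increase at mid-clay by the 2:1 spreading method:
Δσ = qBL/((B+z)(L+z)) = 115×3.9×5.5/((3.9+4.15)(5.5+4.15)) = 31.754 kPa
Final effective stress: σ'_f = σ'_0 + Δσ = 51.41 + 31.754 = 83.164 kPa.
Normally consolidated clay, so the full stress increment lies on the virgin compression line:
S_c = C_c·H/(1+e₀)·log₁₀(σ'_f/σ'_0) = 0.28×4.3/(1+1.08)×log₁₀(83.164/51.41)
    = 0.57885 × 0.20889 = 0.1209 m

S_c ≈ 121 mm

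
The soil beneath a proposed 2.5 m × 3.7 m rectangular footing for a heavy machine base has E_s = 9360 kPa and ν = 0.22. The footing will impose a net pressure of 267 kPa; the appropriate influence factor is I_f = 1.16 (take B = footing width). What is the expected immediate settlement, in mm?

Immediate (elastic) settlement: S_e = q·B·(1−ν²)/E_s · I_f.
S_e = 267 × 2.5 × (1 − 0.22²) / 9360 × 1.16
    = 267 × 2.5 × 0.9516 / 9360 × 1.16
    = 0.07872 m = 78.72 mm

S_e ≈ 78.7 mm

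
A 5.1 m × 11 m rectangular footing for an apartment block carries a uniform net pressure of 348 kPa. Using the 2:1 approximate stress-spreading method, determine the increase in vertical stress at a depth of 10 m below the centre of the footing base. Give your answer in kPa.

By the 2:1 method the load spreads at 1 horizontal : 2 vertical, so at depth z the loaded area has grown by z in each plan dimension:
Δσ = qBL/((B+z)(L+z)) = 348×5.1×11/((5.1+10)(11+10)) = 61.567 kPa

Δσ_z ≈ 61.6 kPa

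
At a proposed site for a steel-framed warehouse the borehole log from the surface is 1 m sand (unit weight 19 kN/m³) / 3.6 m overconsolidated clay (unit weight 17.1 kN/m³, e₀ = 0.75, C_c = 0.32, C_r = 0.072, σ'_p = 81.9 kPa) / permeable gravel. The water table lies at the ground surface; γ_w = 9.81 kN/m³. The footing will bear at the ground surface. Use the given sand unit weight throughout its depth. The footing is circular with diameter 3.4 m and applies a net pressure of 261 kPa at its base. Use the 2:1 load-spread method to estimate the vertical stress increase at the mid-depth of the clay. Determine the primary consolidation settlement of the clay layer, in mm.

S_c ≈ 143 mm

Mid-depth of clay below the ground surface: z = 1 + 3.6/2 = 2.8 m.
Total vertical stress at mid-clay: σ_v = 19×1 + 17.1×1.8 = 49.78 kPa.
Pore pressure: u = 9.81×(2.8 − 0) = 27.468 kPa.
Initial effective stress: σ'_0 = σ_v − u = 49.78 − 27.468 = 22.312 kPa.
Stress increase at mid-clay by the 2:1 spreading method:
Δσ ≈ qD²/(D+z)² = 261×3.4²/(3.4+2.8)² = 78.49 kPa
Final effective stress: σ'_f = 22.312 + 78.49 = 100.8 kPa.
σ'_f = 100.8 > σ'_p = 81.9 kPa, so the stress path crosses the preconsolidation pressure — recompression up to σ'_p, then virgin compression beyond:
S_c = H/(1+e₀)·[C_r·log₁₀(σ'_p/σ'_0) + C_c·log₁₀(σ'_f/σ'_p)]
    = 3.6/1.75 × [0.072×log₁₀(81.9/22.312) + 0.32×log₁₀(100.8/81.9)]
    = 2.0571 × [0.040662 + 0.028857] = 0.143 m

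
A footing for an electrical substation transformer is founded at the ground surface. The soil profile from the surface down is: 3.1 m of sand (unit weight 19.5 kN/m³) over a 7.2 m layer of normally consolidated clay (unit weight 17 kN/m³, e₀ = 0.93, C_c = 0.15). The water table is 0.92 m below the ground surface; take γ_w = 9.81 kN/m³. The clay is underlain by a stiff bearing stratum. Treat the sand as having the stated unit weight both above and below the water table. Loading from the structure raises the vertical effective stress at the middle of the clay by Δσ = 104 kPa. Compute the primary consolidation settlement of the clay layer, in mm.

Mid-depth of clay below the ground surface: z = 3.1 + 7.2/2 = 6.7 m.
Total vertical stress at mid-clay: σ_v = 19.5×3.1 + 17×3.6 = 121.65 kPa.
Pore pressure: u = 9.81×(6.7 − 0.92) = 56.702 kPa.
Initial effective stress: σ'_0 = σ_v − u = 121.65 − 56.702 = 64.948 kPa.
Final effective stress: σ'_f = σ'_0 + Δσ = 64.948 + 104 = 168.95 kPa.
Normally consolidated clay, so the full stress increment lies on the virgin compression line:
S_c = C_c·H/(1+e₀)·log₁₀(σ'_f/σ'_0) = 0.15×7.2/(1+0.93)×log₁₀(168.95/64.948)
    = 0.55959 × 0.41519 = 0.2323 m

S_c ≈ 232 mm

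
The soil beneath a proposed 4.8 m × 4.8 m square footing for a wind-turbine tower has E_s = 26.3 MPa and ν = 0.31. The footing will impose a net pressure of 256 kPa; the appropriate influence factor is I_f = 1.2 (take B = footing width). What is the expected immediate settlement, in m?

S_e ≈ 0.0507 m

Immediate (elastic) settlement: S_e = q·B·(1−ν²)/E_s · I_f.
E_s = 26.3 MPa = 26300 kPa.
S_e = 256 × 4.8 × (1 − 0.31²) / 26300 × 1.2
    = 256 × 4.8 × 0.9039 / 26300 × 1.2
    = 0.05068 m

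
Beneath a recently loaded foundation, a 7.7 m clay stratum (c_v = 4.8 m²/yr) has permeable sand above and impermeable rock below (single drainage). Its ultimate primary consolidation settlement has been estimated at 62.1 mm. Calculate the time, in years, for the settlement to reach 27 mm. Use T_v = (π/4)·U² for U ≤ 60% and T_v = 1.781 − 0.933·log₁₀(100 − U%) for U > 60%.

Drainage path length: H_d = H = 7.7 m (single drainage).
U = S(t)/S_ult = 27/62.1 = 0.4348.
U ≤ 60%: T_v = (π/4)·U² = (π/4)×0.43478² = 0.14847.
t = T_v·H_d²/c_v = 0.14847×7.7²/4.8 = 1.834 years.

t ≈ 1.83 years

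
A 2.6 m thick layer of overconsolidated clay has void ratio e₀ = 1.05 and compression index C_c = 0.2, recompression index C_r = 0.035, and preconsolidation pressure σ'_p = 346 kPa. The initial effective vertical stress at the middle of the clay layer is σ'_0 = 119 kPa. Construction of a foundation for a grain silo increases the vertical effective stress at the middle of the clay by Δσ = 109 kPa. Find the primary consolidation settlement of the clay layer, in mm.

S_c ≈ 12.5 mm

Final effective stress: σ'_f = 119 + 109 = 228 kPa.
σ'_f = 228 ≤ σ'_p = 346 kPa, so the clay remains overconsolidated and only the recompression index applies:
S_c = C_r·H/(1+e₀)·log₁₀(σ'_f/σ'_0) = 0.035×2.6/2.05×log₁₀(228/119)
    = 0.044391 × 0.28239 = 0.01254 m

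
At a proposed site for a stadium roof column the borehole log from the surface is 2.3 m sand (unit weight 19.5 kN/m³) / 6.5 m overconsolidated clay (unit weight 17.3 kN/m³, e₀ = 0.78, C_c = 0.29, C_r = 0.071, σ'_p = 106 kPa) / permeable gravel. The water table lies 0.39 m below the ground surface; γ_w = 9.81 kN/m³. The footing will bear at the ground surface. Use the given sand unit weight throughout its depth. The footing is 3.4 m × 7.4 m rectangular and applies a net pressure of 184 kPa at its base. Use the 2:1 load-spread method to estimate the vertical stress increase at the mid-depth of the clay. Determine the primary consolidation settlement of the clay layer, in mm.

Mid-depth of clay below the ground surface: z = 2.3 + 6.5/2 = 5.55 m.
Total vertical stress at mid-clay: σ_v = 19.5×2.3 + 17.3×3.25 = 101.07 kPa.
Pore pressure: u = 9.81×(5.55 − 0.39) = 50.62 kPa.
Initial effective stress: σ'_0 = σ_v − u = 101.07 − 50.62 = 50.45 kPa.
Stress increase at mid-clay by the 2:1 spreading method:
Δσ = qBL/((B+z)(L+z)) = 184×3.4×7.4/((3.4+5.55)(7.4+5.55)) = 39.943 kPa
Final effective stress: σ'_f = 50.45 + 39.943 = 90.393 kPa.
σ'_f = 90.393 ≤ σ'_p = 106 kPa, so the clay remains overconsolidated and only the recompression index applies:
S_c = C_r·H/(1+e₀)·log₁₀(σ'_f/σ'_0) = 0.071×6.5/1.78×log₁₀(90.393/50.45)
    = 0.25927 × 0.25327 = 0.06567 m

S_c ≈ 65.7 mm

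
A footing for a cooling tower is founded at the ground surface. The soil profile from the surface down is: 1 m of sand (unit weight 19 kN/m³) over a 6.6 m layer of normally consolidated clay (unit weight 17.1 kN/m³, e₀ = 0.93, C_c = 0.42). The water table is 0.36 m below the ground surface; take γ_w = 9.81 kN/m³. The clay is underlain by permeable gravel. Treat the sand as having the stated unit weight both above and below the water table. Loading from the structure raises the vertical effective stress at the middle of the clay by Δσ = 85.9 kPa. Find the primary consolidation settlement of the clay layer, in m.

Mid-depth of clay below the ground surface: z = 1 + 6.6/2 = 4.3 m.
Total vertical stress at mid-clay: σ_v = 19×1 + 17.1×3.3 = 75.43 kPa.
Pore pressure: u = 9.81×(4.3 − 0.36) = 38.651 kPa.
Initial effective stress: σ'_0 = σ_v − u = 75.43 − 38.651 = 36.779 kPa.
Final effective stress: σ'_f = σ'_0 + Δσ = 36.779 + 85.9 = 122.68 kPa.
Normally consolidated clay, so the full stress increment lies on the virgin compression line:
S_c = C_c·H/(1+e₀)·log₁₀(σ'_f/σ'_0) = 0.42×6.6/(1+0.93)×log₁₀(122.68/36.779)
    = 1.4363 × 0.52317 = 0.7514 m

S_c ≈ 0.751 m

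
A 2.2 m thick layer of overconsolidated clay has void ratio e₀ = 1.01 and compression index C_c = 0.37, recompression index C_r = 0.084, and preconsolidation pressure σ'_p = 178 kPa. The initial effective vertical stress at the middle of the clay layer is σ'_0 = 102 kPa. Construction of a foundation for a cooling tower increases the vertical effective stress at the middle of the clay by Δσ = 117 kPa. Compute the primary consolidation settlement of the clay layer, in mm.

Final effective stress: σ'_f = 102 + 117 = 219 kPa.
σ'_f = 219 > σ'_p = 178 kPa, so the stress path crosses the preconsolidation pressure — recompression up to σ'_p, then virgin compression beyond:
S_c = H/(1+e₀)·[C_r·log₁₀(σ'_p/σ'_0) + C_c·log₁₀(σ'_f/σ'_p)]
    = 2.2/2.01 × [0.084×log₁₀(178/102) + 0.37×log₁₀(219/178)]
    = 1.0945 × [0.020313 + 0.033309] = 0.05869 m

S_c ≈ 58.7 mm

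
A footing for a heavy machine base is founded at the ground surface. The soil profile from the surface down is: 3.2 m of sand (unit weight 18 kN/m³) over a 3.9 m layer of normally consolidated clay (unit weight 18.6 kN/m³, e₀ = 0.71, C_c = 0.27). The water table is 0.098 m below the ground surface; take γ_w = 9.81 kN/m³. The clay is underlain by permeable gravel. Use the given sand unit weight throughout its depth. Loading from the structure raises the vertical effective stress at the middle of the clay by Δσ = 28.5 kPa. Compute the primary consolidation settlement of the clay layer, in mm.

S_c ≈ 133 mm

Mid-depth of clay below the ground surface: z = 3.2 + 3.9/2 = 5.15 m.
Total vertical stress at mid-clay: σ_v = 18×3.2 + 18.6×1.95 = 93.87 kPa.
Pore pressure: u = 9.81×(5.15 − 0.098) = 49.56 kPa.
Initial effective stress: σ'_0 = σ_v − u = 93.87 − 49.56 = 44.31 kPa.
Final effective stress: σ'_f = σ'_0 + Δσ = 44.31 + 28.5 = 72.81 kPa.
Normally consolidated clay, so the full stress increment lies on the virgin compression line:
S_c = C_c·H/(1+e₀)·log₁₀(σ'_f/σ'_0) = 0.27×3.9/(1+0.71)×log₁₀(72.81/44.31)
    = 0.61579 × 0.21569 = 0.1328 m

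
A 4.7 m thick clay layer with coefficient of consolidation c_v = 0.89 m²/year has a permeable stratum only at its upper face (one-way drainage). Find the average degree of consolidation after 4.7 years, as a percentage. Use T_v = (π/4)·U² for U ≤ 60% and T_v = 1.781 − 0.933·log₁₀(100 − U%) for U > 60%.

Drainage path length: H_d = H = 4.7 m (single drainage).
T_v = c_v·t/H_d² = 0.89×4.7/4.7² = 0.18936.
T_v = 0.18936 corresponds to the U ≤ 60% branch:
U = √(4T_v/π) = 0.491

U ≈ 49.1 %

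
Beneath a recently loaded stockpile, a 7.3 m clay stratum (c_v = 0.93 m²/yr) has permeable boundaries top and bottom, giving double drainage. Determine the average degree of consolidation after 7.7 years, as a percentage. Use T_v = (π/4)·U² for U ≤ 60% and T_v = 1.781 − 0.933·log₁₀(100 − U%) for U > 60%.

Drainage path length: H_d = H/2 = 3.65 m (double drainage).
T_v = c_v·t/H_d² = 0.93×7.7/3.65² = 0.53751.
T_v = 0.53751 corresponds to the U > 60% branch:
U = 1 − 10^((1.781 − T_v)/0.933)/100 = 0.7848

U ≈ 78.5 %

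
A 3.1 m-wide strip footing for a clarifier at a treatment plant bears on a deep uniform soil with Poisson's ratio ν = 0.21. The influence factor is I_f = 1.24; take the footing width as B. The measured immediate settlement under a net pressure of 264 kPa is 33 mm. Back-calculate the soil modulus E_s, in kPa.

S_e = q·B·(1−ν²)/E_s · I_f  ⇒  E_s = q·B·(1−ν²)·I_f / S_e.
E_s = 264 × 3.1 × 0.9559 × 1.24 / 0.033 = 29400 kPa

E_s ≈ 29400 kPa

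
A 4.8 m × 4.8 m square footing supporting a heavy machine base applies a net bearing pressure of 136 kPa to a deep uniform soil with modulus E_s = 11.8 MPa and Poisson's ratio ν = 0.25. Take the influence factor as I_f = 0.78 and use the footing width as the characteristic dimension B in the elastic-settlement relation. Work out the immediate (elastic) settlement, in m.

S_e ≈ 0.0405 m

Immediate (elastic) settlement: S_e = q·B·(1−ν²)/E_s · I_f.
E_s = 11.8 MPa = 11800 kPa.
S_e = 136 × 4.8 × (1 − 0.25²) / 11800 × 0.78
    = 136 × 4.8 × 0.9375 / 11800 × 0.78
    = 0.04045 m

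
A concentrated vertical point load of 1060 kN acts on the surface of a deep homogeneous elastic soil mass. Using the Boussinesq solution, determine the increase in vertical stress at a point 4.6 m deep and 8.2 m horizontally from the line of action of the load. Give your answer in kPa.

Boussinesq vertical stress below a point load on an elastic half-space:
Δσ_z = 3P/(2πz²) · [1 + (r/z)²]^(−5/2)
r/z = 8.2/4.6 = 1.7826; [1+(r/z)²]^(−5/2) = 0.028032.
Δσ_z = 3×1060/(2π×4.6²) × 0.028032 = 23.918 × 0.028032 = 0.6705 kPa

Δσ_z ≈ 0.67 kPa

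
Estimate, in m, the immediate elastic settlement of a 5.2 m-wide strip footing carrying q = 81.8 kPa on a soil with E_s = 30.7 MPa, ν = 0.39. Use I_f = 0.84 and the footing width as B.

S_e ≈ 0.00987 m

Immediate (elastic) settlement: S_e = q·B·(1−ν²)/E_s · I_f.
E_s = 30.7 MPa = 30700 kPa.
S_e = 81.8 × 5.2 × (1 − 0.39²) / 30700 × 0.84
    = 81.8 × 5.2 × 0.8479 / 30700 × 0.84
    = 0.009868 m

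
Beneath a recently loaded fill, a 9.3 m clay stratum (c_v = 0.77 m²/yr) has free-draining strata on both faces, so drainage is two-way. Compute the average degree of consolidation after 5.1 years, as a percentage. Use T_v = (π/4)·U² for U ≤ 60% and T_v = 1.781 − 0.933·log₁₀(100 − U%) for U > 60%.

Drainage path length: H_d = H/2 = 4.65 m (double drainage).
T_v = c_v·t/H_d² = 0.77×5.1/4.65² = 0.18162.
T_v = 0.18162 corresponds to the U ≤ 60% branch:
U = √(4T_v/π) = 0.4809

U ≈ 48.1 %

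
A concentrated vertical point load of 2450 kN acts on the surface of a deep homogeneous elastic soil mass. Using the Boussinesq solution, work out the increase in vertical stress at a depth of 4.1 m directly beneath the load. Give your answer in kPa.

Boussinesq vertical stress below a point load on an elastic half-space:
Δσ_z = 3P/(2πz²) · [1 + (r/z)²]^(−5/2)
r/z = 0/4.1 = 0; [1+(r/z)²]^(−5/2) = 1.
Δσ_z = 3×2450/(2π×4.1²) × 1 = 69.589 × 1 = 69.59 kPa

Δσ_z ≈ 69.6 kPa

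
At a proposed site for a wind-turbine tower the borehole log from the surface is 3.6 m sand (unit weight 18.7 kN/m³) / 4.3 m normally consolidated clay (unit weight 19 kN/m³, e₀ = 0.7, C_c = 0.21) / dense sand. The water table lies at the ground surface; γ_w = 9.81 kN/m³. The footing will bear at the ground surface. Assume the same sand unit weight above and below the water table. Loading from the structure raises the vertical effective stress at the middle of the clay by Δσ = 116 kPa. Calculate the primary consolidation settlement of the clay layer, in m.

Mid-depth of clay below the ground surface: z = 3.6 + 4.3/2 = 5.75 m.
Total vertical stress at mid-clay: σ_v = 18.7×3.6 + 19×2.15 = 108.17 kPa.
Pore pressure: u = 9.81×(5.75 − 0) = 56.408 kPa.
Initial effective stress: σ'_0 = σ_v − u = 108.17 − 56.408 = 51.762 kPa.
Final effective stress: σ'_f = σ'_0 + Δσ = 51.762 + 116 = 167.76 kPa.
Normally consolidated clay, so the full stress increment lies on the virgin compression line:
S_c = C_c·H/(1+e₀)·log₁₀(σ'_f/σ'_0) = 0.21×4.3/(1+0.7)×log₁₀(167.76/51.762)
    = 0.53118 × 0.51068 = 0.2713 m

S_c ≈ 0.271 m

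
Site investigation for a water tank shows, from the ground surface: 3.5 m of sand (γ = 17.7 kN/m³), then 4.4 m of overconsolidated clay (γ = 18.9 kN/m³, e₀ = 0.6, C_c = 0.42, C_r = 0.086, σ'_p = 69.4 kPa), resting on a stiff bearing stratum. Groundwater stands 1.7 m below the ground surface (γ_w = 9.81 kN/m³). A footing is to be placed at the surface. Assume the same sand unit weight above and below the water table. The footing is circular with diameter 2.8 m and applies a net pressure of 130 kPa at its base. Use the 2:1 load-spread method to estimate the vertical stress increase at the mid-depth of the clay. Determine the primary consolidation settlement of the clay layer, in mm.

S_c ≈ 69 mm

Mid-depth of clay below the ground surface: z = 3.5 + 4.4/2 = 5.7 m.
Total vertical stress at mid-clay: σ_v = 17.7×3.5 + 18.9×2.2 = 103.53 kPa.
Pore pressure: u = 9.81×(5.7 − 1.7) = 39.24 kPa.
Initial effective stress: σ'_0 = σ_v − u = 103.53 − 39.24 = 64.29 kPa.
Stress increase at mid-clay by the 2:1 spreading method:
Δσ ≈ qD²/(D+z)² = 130×2.8²/(2.8+5.7)² = 14.107 kPa
Final effective stress: σ'_f = 64.29 + 14.107 = 78.397 kPa.
σ'_f = 78.397 > σ'_p = 69.4 kPa, so the stress path crosses the preconsolidation pressure — recompression up to σ'_p, then virgin compression beyond:
S_c = H/(1+e₀)·[C_r·log₁₀(σ'_p/σ'_0) + C_c·log₁₀(σ'_f/σ'_p)]
    = 4.4/1.6 × [0.086×log₁₀(69.4/64.29) + 0.42×log₁₀(78.397/69.4)]
    = 2.75 × [0.0028566 + 0.022235] = 0.069 m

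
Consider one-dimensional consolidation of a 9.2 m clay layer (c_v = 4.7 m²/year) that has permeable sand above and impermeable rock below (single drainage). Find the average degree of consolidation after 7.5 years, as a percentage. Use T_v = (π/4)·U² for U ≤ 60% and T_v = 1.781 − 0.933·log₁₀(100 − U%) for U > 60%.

Drainage path length: H_d = H = 9.2 m (single drainage).
T_v = c_v·t/H_d² = 4.7×7.5/9.2² = 0.41647.
T_v = 0.41647 corresponds to the U > 60% branch:
U = 1 − 10^((1.781 − T_v)/0.933)/100 = 0.7099

U ≈ 71 %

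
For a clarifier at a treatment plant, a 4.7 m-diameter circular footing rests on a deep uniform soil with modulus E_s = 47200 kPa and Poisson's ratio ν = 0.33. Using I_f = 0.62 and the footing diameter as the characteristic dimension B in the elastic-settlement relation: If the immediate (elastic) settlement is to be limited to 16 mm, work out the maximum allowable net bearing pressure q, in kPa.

q ≈ 291 kPa

S_e = q·B·(1−ν²)/E_s · I_f  ⇒  q = S_e·E_s / (B·(1−ν²)·I_f).
q = 0.016 × 47200 / (4.7 × 0.8911 × 0.62) = 290.8 kPa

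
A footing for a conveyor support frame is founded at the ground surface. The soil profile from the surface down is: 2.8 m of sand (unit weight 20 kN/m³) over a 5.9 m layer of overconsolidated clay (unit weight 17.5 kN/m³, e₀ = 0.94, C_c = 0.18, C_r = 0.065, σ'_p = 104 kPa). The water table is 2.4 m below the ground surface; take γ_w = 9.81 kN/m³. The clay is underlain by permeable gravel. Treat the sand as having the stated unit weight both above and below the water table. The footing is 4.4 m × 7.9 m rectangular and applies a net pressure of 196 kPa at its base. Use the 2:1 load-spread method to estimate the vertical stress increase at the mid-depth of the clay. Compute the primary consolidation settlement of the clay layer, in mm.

S_c ≈ 70 mm

Mid-depth of clay below the ground surface: z = 2.8 + 5.9/2 = 5.75 m.
Total vertical stress at mid-clay: σ_v = 20×2.8 + 17.5×2.95 = 107.62 kPa.
Pore pressure: u = 9.81×(5.75 − 2.4) = 32.864 kPa.
Initial effective stress: σ'_0 = σ_v − u = 107.62 − 32.864 = 74.756 kPa.
Stress increase at mid-clay by the 2:1 spreading method:
Δσ = qBL/((B+z)(L+z)) = 196×4.4×7.9/((4.4+5.75)(7.9+5.75)) = 49.174 kPa
Final effective stress: σ'_f = 74.756 + 49.174 = 123.93 kPa.
σ'_f = 123.93 > σ'_p = 104 kPa, so the stress path crosses the preconsolidation pressure — recompression up to σ'_p, then virgin compression beyond:
S_c = H/(1+e₀)·[C_r·log₁₀(σ'_p/σ'_0) + C_c·log₁₀(σ'_f/σ'_p)]
    = 5.9/1.94 × [0.065×log₁₀(104/74.756) + 0.18×log₁₀(123.93/104)]
    = 3.0412 × [0.0093202 + 0.013706] = 0.07003 m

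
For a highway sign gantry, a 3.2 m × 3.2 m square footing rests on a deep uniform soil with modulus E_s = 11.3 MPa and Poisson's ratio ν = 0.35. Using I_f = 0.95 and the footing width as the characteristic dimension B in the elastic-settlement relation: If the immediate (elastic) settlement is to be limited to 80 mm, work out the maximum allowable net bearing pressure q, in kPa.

E_s = 11.3 MPa = 11300 kPa.
S_e = q·B·(1−ν²)/E_s · I_f  ⇒  q = S_e·E_s / (B·(1−ν²)·I_f).
q = 0.08 × 11300 / (3.2 × 0.8775 × 0.95) = 338.9 kPa

q ≈ 339 kPa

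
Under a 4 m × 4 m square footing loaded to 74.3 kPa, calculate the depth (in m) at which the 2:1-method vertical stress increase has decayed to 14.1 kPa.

2:1 spreading — at depth z the loaded area has grown by z in each plan dimension:
qB²/(B+z)² = Δσ_z ⇒ z = B(√(q/Δσ_z) − 1) = 4×(√(74.3/14.1) − 1) = 5.182 m

z ≈ 5.18 m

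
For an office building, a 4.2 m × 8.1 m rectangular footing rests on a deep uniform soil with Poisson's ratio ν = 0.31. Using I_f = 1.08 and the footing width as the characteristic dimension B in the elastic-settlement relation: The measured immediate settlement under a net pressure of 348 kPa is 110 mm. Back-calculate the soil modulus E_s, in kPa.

E_s ≈ 13000 kPa

S_e = q·B·(1−ν²)/E_s · I_f  ⇒  E_s = q·B·(1−ν²)·I_f / S_e.
E_s = 348 × 4.2 × 0.9039 × 1.08 / 0.11 = 12970 kPa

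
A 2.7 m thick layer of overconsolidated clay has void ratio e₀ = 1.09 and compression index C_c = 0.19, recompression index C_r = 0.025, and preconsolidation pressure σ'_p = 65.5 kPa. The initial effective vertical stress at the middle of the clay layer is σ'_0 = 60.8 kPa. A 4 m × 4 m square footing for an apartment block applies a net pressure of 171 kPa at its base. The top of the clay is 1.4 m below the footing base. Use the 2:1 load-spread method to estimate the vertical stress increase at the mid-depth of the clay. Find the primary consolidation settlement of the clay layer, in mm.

S_c ≈ 66.3 mm

Mid-depth of clay below the footing base: z = 1.4 + 2.7/2 = 2.75 m.
Stress increase at mid-clay by the 2:1 spreading method:
Δσ = qBL/((B+z)(L+z)) = 171×4×4/((4+2.75)(4+2.75)) = 60.049 kPa
Final effective stress: σ'_f = 60.8 + 60.049 = 120.85 kPa.
σ'_f = 120.85 > σ'_p = 65.5 kPa, so the stress path crosses the preconsolidation pressure — recompression up to σ'_p, then virgin compression beyond:
S_c = H/(1+e₀)·[C_r·log₁₀(σ'_p/σ'_0) + C_c·log₁₀(σ'_f/σ'_p)]
    = 2.7/2.09 × [0.025×log₁₀(65.5/60.8) + 0.19×log₁₀(120.85/65.5)]
    = 1.2919 × [0.00080844 + 0.050541] = 0.06634 m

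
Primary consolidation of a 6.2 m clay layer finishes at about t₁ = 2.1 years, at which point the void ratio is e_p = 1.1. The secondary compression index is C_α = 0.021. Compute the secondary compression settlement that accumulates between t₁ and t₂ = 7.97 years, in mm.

S_s ≈ 35.9 mm

Secondary compression: S_s = C_α·H/(1+e_p)·log₁₀(t₂/t₁)
S_s = 0.021×6.2/(1+1.1)×log₁₀(7.97/2.1)
    = 0.062 × 0.5792 = 0.03591 m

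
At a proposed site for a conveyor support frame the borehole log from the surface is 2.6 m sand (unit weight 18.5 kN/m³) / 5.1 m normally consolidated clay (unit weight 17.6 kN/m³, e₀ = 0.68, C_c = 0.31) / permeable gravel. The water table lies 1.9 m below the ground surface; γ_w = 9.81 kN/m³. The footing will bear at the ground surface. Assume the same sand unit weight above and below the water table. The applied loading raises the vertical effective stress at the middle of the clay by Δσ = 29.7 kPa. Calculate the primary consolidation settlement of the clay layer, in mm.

Mid-depth of clay below the ground surface: z = 2.6 + 5.1/2 = 5.15 m.
Total vertical stress at mid-clay: σ_v = 18.5×2.6 + 17.6×2.55 = 92.98 kPa.
Pore pressure: u = 9.81×(5.15 − 1.9) = 31.883 kPa.
Initial effective stress: σ'_0 = σ_v − u = 92.98 − 31.883 = 61.097 kPa.
Final effective stress: σ'_f = σ'_0 + Δσ = 61.097 + 29.7 = 90.797 kPa.
Normally consolidated clay, so the full stress increment lies on the virgin compression line:
S_c = C_c·H/(1+e₀)·log₁₀(σ'_f/σ'_0) = 0.31×5.1/(1+0.68)×log₁₀(90.797/61.097)
    = 0.94107 × 0.17205 = 0.1619 m

S_c ≈ 162 mm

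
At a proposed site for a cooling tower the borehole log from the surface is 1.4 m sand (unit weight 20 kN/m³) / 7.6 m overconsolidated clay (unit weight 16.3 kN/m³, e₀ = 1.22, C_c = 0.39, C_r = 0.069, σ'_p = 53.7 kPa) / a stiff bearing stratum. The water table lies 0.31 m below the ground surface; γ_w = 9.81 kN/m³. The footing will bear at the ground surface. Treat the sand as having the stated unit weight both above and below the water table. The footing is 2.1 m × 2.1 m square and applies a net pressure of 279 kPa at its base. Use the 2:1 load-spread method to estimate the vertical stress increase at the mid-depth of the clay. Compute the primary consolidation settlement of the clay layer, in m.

S_c ≈ 0.137 m

Mid-depth of clay below the ground surface: z = 1.4 + 7.6/2 = 5.2 m.
Total vertical stress at mid-clay: σ_v = 20×1.4 + 16.3×3.8 = 89.94 kPa.
Pore pressure: u = 9.81×(5.2 − 0.31) = 47.971 kPa.
Initial effective stress: σ'_0 = σ_v − u = 89.94 − 47.971 = 41.969 kPa.
Stress increase at mid-clay by the 2:1 spreading method:
Δσ = qBL/((B+z)(L+z)) = 279×2.1×2.1/((2.1+5.2)(2.1+5.2)) = 23.089 kPa
Final effective stress: σ'_f = 41.969 + 23.089 = 65.058 kPa.
σ'_f = 65.058 > σ'_p = 53.7 kPa, so the stress path crosses the preconsolidation pressure — recompression up to σ'_p, then virgin compression beyond:
S_c = H/(1+e₀)·[C_r·log₁₀(σ'_p/σ'_0) + C_c·log₁₀(σ'_f/σ'_p)]
    = 7.6/2.22 × [0.069×log₁₀(53.7/41.969) + 0.39×log₁₀(65.058/53.7)]
    = 3.4234 × [0.0073862 + 0.032497] = 0.1365 m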